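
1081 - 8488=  - 7407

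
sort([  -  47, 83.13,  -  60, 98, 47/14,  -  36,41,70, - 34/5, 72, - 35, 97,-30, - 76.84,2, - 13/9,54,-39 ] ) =[-76.84, - 60, - 47,-39,  -  36, - 35, - 30, - 34/5,  -  13/9, 2,47/14,41,54, 70,72, 83.13, 97, 98]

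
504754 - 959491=-454737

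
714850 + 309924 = 1024774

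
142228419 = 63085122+79143297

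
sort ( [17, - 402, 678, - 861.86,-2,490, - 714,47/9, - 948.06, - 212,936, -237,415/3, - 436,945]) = [ - 948.06, - 861.86, - 714, - 436,-402,- 237, - 212,-2, 47/9,17 , 415/3,490,678  ,  936,945 ]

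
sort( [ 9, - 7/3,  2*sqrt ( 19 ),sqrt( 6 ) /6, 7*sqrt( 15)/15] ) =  [ - 7/3,sqrt(6)/6,7*sqrt( 15 )/15 , 2*sqrt(19 ),9]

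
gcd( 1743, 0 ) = 1743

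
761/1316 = 761/1316 = 0.58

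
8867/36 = 8867/36=   246.31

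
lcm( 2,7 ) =14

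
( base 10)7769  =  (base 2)1111001011001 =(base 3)101122202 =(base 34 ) 6oh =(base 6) 55545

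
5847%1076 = 467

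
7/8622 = 7/8622 = 0.00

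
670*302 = 202340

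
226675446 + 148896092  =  375571538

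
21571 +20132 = 41703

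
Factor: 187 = 11^1*17^1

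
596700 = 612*975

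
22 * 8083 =177826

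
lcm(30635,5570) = 61270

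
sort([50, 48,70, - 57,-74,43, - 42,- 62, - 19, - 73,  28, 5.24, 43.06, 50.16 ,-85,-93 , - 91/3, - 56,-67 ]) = [-93,-85, - 74 ,-73, - 67, - 62,-57, - 56, - 42, - 91/3,  -  19 , 5.24, 28,43,43.06,48,50,50.16 , 70] 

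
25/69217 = 25/69217 = 0.00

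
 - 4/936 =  - 1/234= - 0.00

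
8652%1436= 36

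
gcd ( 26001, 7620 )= 3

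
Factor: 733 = 733^1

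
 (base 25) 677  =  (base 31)42Q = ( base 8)7534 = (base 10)3932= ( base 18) C28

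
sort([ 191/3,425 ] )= [191/3, 425 ] 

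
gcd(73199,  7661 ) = 1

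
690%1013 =690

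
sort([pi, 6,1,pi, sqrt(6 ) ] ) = [ 1,sqrt (6), pi, pi, 6]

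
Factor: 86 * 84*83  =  2^3*3^1*7^1*43^1 * 83^1=   599592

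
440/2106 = 220/1053 = 0.21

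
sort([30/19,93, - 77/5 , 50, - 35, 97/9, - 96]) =[ - 96, - 35, - 77/5,30/19,97/9,50, 93 ]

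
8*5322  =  42576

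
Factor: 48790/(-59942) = -35/43 =-5^1* 7^1*43^( - 1 )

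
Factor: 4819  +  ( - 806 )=4013^1 = 4013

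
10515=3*3505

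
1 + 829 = 830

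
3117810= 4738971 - 1621161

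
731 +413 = 1144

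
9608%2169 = 932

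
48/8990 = 24/4495 = 0.01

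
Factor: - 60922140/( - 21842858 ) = 2^1*3^1*5^1*17^( - 1)*29^(-1)*22153^( - 1)* 1015369^1 =30461070/10921429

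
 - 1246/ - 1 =1246 + 0/1 =1246.00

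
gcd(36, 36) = 36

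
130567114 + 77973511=208540625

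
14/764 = 7/382 = 0.02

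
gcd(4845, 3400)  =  85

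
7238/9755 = 7238/9755 = 0.74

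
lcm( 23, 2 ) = 46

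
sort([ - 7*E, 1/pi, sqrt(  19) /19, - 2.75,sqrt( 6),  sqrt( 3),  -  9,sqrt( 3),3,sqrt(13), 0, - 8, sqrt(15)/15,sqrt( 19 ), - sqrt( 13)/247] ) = [ - 7 * E, - 9, - 8, - 2.75, - sqrt(13)/247,0, sqrt( 19)/19,sqrt(15) /15, 1/pi, sqrt( 3), sqrt(3), sqrt(6 ), 3, sqrt( 13 ),  sqrt( 19) ] 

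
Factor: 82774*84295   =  6977434330 = 2^1*5^1*23^1 *733^1*41387^1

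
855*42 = 35910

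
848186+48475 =896661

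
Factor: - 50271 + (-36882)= -87153  =  - 3^1*11^1*19^1*139^1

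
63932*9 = 575388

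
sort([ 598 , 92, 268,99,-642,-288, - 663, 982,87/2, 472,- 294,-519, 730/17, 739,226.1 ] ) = [-663,-642, - 519,-294, - 288, 730/17, 87/2,  92, 99,226.1, 268, 472, 598, 739, 982] 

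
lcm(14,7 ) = 14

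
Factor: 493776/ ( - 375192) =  - 254/193 = - 2^1*127^1*193^ ( - 1)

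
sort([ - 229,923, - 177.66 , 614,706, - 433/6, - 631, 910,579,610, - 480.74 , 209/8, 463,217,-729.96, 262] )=[ - 729.96, - 631, - 480.74, - 229, - 177.66, - 433/6, 209/8, 217,262, 463,579,610,  614,706,910,923 ] 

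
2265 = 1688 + 577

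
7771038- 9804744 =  - 2033706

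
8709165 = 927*9395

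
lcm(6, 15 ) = 30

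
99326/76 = 49663/38  =  1306.92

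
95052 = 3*31684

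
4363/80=54 + 43/80 = 54.54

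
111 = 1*111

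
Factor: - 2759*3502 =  - 9662018 = - 2^1 *17^1 * 31^1* 89^1*103^1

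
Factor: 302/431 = 2^1*151^1*431^( - 1) 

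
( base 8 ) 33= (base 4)123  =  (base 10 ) 27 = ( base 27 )10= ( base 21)16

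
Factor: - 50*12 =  - 2^3*3^1*5^2 = -600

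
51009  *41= 2091369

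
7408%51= 13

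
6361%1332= 1033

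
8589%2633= 690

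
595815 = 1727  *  345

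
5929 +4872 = 10801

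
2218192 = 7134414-4916222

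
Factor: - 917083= -917083^1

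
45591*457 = 20835087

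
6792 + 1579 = 8371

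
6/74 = 3/37 = 0.08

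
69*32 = 2208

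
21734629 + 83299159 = 105033788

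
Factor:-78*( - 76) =5928 = 2^3*3^1 * 13^1*19^1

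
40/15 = 8/3=2.67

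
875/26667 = 875/26667 = 0.03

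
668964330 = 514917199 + 154047131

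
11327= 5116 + 6211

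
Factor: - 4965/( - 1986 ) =5/2 = 2^ ( - 1 )*5^1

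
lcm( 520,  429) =17160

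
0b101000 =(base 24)1g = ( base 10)40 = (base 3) 1111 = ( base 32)18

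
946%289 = 79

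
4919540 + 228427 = 5147967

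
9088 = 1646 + 7442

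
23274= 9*2586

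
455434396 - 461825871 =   -  6391475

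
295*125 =36875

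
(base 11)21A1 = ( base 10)2894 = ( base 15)CCE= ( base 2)101101001110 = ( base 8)5516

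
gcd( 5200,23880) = 40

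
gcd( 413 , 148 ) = 1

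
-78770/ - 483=78770/483 = 163.08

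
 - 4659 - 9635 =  - 14294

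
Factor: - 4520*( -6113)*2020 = 2^5*5^2*101^1*113^1*6113^1 = 55814135200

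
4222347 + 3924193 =8146540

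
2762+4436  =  7198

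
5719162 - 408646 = 5310516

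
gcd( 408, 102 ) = 102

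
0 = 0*487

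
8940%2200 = 140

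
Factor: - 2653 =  - 7^1*379^1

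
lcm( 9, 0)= 0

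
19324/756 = 25 + 106/189 = 25.56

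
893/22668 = 893/22668 = 0.04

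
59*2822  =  166498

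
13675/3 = 13675/3 =4558.33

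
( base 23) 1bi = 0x320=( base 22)1E8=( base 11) 668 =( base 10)800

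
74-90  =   -16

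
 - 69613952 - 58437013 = -128050965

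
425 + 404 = 829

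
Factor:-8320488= -2^3*3^1*11^1*31517^1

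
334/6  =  167/3= 55.67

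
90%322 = 90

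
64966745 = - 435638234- - 500604979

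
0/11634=0=0.00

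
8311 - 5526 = 2785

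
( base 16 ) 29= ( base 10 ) 41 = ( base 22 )1J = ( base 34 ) 17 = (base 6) 105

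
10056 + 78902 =88958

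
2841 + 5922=8763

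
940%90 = 40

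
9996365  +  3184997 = 13181362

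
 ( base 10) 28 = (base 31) s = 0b11100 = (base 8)34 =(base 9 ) 31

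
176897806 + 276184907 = 453082713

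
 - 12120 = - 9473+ - 2647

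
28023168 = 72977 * 384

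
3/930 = 1/310 = 0.00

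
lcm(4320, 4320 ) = 4320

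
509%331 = 178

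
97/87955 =97/87955 =0.00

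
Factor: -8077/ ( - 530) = 2^(-1)*5^( - 1) * 41^1 *53^( - 1 )* 197^1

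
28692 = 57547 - 28855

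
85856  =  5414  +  80442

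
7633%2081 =1390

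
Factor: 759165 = 3^1*5^1 * 11^1*43^1*107^1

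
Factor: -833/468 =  - 2^( - 2 )*3^ ( - 2 )*7^2*13^( - 1)*17^1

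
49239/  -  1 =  - 49239/1 = - 49239.00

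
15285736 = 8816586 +6469150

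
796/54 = 398/27 = 14.74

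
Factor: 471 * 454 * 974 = 2^2 * 3^1*157^1*227^1*487^1 = 208274316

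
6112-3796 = 2316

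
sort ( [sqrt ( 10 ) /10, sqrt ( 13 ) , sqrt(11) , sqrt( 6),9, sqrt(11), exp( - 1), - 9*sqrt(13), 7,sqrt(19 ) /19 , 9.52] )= [ -9*sqrt (13),sqrt( 19) /19,sqrt(10)/10,exp( - 1), sqrt(6 ), sqrt(11 ),  sqrt( 11 ),sqrt ( 13 ),7 , 9, 9.52]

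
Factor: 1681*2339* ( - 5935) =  - 5^1*41^2* 1187^1*2339^1 = - 23335583165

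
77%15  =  2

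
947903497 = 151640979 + 796262518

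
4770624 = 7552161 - 2781537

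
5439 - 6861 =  - 1422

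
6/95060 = 3/47530 = 0.00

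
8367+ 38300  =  46667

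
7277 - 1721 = 5556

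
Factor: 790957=790957^1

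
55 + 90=145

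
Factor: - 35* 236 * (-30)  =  2^3*3^1*5^2*7^1*59^1 = 247800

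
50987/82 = 621  +  65/82 =621.79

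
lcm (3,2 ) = 6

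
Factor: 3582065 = 5^1*716413^1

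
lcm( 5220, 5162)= 464580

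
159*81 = 12879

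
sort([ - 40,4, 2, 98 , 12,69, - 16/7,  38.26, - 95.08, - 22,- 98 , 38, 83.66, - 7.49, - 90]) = [ - 98,- 95.08, - 90, - 40, - 22, -7.49, - 16/7,2 , 4,12, 38,38.26, 69,  83.66 , 98]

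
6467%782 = 211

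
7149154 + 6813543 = 13962697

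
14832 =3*4944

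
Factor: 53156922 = 2^1*3^1 * 7^1*13^2*7489^1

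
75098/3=25032 + 2/3 =25032.67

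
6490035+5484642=11974677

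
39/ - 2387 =  -  39/2387= - 0.02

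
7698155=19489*395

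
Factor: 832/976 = 2^2*13^1*61^( - 1) = 52/61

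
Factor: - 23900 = -2^2*5^2*239^1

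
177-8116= -7939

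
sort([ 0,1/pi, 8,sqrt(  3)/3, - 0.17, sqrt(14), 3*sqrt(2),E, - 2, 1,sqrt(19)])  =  [-2,  -  0.17, 0,1/pi, sqrt (3) /3, 1,E, sqrt(14 ) , 3*sqrt ( 2) , sqrt(19),8]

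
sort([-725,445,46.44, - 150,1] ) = [ - 725 , - 150,1,46.44,445] 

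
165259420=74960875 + 90298545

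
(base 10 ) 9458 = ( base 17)1FC6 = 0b10010011110010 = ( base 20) 13ci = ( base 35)7p8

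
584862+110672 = 695534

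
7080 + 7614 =14694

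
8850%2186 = 106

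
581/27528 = 581/27528 = 0.02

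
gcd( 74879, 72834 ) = 1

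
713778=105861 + 607917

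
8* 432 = 3456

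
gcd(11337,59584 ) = 1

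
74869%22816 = 6421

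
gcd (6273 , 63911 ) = 1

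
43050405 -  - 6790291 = 49840696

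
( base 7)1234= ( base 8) 722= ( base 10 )466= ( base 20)136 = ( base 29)g2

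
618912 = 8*77364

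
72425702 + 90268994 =162694696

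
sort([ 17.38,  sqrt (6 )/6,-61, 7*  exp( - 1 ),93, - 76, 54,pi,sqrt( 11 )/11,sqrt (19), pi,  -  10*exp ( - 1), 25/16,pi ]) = [ - 76, - 61 ,- 10 * exp(  -  1), sqrt(11)/11,  sqrt(6 ) /6 , 25/16,  7 * exp(-1),  pi,  pi,  pi,sqrt( 19) , 17.38,  54, 93]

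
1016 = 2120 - 1104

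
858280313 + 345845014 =1204125327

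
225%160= 65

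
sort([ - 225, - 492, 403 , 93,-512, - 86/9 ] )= [-512,-492,- 225,-86/9,93,403 ] 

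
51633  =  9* 5737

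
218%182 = 36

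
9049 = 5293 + 3756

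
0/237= 0 = 0.00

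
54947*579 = 31814313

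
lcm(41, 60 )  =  2460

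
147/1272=49/424= 0.12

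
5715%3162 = 2553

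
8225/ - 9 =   -  8225/9 = -913.89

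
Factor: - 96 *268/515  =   - 2^7 * 3^1 *5^( - 1 )*67^1*103^(- 1 ) = -  25728/515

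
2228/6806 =1114/3403 = 0.33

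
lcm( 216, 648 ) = 648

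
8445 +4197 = 12642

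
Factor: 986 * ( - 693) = - 2^1*3^2  *  7^1*11^1*17^1*29^1 = -  683298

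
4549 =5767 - 1218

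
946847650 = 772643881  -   - 174203769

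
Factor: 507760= 2^4 * 5^1 *11^1 * 577^1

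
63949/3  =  63949/3 = 21316.33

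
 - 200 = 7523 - 7723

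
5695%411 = 352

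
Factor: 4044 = 2^2*3^1*337^1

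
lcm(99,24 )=792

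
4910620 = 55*89284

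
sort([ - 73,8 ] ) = [-73, 8] 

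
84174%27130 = 2784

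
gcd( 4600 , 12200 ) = 200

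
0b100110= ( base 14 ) 2A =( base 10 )38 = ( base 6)102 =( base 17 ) 24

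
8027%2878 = 2271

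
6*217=1302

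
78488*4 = 313952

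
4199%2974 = 1225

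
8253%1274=609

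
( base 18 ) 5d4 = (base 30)21s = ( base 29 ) 262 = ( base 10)1858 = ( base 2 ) 11101000010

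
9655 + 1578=11233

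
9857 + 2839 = 12696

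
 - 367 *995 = -365165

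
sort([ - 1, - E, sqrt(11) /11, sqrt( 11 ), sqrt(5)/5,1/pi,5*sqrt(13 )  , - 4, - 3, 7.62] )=[ - 4,-3, - E, - 1,sqrt( 11)/11,1/pi, sqrt (5)/5, sqrt (11),7.62,5*sqrt( 13 ) ] 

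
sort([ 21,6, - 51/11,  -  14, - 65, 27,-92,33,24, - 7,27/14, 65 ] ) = [- 92 ,- 65, - 14, -7,-51/11 , 27/14, 6,21,24, 27, 33, 65] 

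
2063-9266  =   - 7203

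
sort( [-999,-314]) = [ - 999 , - 314 ] 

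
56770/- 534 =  - 107 + 184/267 = -  106.31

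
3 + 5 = 8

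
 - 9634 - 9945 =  - 19579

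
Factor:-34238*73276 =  - 2508823688 = - 2^3*7^1*17^1 * 19^1*53^1*2617^1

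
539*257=138523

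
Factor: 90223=7^1 *12889^1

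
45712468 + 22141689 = 67854157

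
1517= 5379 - 3862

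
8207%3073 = 2061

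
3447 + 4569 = 8016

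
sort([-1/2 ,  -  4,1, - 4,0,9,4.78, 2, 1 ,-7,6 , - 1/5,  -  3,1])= [ - 7 , -4, - 4, - 3,- 1/2, - 1/5 , 0 , 1, 1 , 1, 2,4.78, 6 , 9]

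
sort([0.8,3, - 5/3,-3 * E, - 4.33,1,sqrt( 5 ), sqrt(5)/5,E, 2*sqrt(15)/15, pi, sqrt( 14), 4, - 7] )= [-3*E, - 7, - 4.33,- 5/3, sqrt ( 5 )/5,2*sqrt ( 15)/15, 0.8,1, sqrt(5),E,3,pi,sqrt(14),4]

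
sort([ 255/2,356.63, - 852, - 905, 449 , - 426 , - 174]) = [  -  905,-852 , - 426, - 174,  255/2, 356.63,449]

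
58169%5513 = 3039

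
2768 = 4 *692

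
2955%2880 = 75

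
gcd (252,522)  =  18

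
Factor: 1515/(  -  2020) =-2^( - 2) * 3^1 = -3/4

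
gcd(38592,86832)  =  9648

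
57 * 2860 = 163020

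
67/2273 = 67/2273=0.03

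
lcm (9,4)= 36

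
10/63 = 10/63=0.16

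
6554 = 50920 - 44366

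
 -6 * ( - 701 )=4206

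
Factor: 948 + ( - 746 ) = 202 = 2^1*101^1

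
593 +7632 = 8225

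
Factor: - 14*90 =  - 2^2*3^2 *5^1*7^1 = - 1260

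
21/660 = 7/220 = 0.03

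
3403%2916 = 487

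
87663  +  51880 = 139543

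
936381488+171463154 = 1107844642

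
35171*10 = 351710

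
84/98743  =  84/98743 = 0.00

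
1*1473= 1473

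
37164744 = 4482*8292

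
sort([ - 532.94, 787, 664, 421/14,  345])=[ - 532.94,421/14,345,664 , 787 ]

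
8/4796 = 2/1199 = 0.00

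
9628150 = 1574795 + 8053355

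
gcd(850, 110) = 10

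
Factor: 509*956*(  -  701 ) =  - 341109404 = - 2^2*239^1 * 509^1*701^1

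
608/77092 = 152/19273 = 0.01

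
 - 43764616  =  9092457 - 52857073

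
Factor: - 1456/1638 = - 2^3*3^( - 2) =-8/9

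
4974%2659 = 2315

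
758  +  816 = 1574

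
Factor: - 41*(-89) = 41^1 *89^1 = 3649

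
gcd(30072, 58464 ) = 168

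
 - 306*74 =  - 22644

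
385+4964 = 5349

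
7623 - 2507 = 5116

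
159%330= 159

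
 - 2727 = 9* ( - 303)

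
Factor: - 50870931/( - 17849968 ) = 2^( - 4)*3^1*19^( - 1)*71^( - 1)*827^( - 1)*16956977^1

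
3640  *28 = 101920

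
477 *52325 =24959025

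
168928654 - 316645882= - 147717228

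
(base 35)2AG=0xB00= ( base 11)2130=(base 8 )5400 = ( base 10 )2816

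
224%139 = 85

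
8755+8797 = 17552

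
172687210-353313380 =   -  180626170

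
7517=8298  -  781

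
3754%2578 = 1176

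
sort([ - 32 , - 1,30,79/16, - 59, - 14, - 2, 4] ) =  [ - 59,  -  32, - 14, - 2,-1, 4,79/16, 30 ] 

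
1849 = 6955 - 5106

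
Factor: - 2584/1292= - 2^1  =  - 2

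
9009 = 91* 99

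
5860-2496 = 3364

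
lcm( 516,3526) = 21156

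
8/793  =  8/793=0.01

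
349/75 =4 + 49/75=4.65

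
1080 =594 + 486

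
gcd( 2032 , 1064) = 8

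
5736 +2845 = 8581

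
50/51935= 10/10387 = 0.00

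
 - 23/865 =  - 23/865 = - 0.03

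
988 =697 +291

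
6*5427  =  32562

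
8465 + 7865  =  16330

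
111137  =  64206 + 46931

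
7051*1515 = 10682265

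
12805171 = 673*19027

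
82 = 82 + 0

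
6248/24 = 781/3 =260.33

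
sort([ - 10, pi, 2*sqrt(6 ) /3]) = [ - 10,2*sqrt( 6 ) /3, pi] 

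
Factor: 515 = 5^1*103^1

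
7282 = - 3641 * (-2 ) 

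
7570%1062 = 136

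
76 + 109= 185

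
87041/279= 311 + 272/279 = 311.97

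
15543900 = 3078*5050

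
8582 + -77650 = -69068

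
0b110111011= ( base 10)443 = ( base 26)h1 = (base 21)102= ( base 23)J6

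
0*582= 0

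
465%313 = 152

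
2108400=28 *75300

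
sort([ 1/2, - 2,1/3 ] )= [ - 2, 1/3, 1/2] 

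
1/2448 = 1/2448 = 0.00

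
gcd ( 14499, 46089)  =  81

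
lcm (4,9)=36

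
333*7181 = 2391273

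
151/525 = 151/525 = 0.29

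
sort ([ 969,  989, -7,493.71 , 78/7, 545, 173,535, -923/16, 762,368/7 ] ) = [ -923/16, - 7, 78/7,368/7,173,493.71,535,545,762, 969,989]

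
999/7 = 142 + 5/7 =142.71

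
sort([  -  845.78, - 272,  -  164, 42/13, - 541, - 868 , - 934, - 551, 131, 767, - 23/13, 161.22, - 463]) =[-934, - 868,  -  845.78, - 551,-541, - 463  , - 272, - 164, -23/13 , 42/13, 131,161.22, 767 ] 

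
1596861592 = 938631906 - -658229686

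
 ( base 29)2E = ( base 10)72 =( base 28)2g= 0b1001000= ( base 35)22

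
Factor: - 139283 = - 31^1*4493^1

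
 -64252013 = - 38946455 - 25305558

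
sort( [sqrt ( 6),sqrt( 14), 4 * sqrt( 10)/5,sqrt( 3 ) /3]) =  [sqrt( 3) /3, sqrt( 6),4*sqrt(10) /5,sqrt(14)]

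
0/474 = 0 = 0.00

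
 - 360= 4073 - 4433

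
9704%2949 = 857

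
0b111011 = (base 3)2012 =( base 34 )1p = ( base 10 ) 59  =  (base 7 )113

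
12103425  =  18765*645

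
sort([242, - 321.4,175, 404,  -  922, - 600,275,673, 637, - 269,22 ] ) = [ - 922,  -  600, - 321.4, -269, 22,175, 242,275, 404, 637, 673]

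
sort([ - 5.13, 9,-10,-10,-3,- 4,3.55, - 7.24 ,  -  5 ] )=[-10,-10,- 7.24,- 5.13,  -  5,  -  4,  -  3,3.55, 9 ] 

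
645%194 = 63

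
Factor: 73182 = 2^1*3^1*12197^1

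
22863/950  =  24 + 63/950 = 24.07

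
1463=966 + 497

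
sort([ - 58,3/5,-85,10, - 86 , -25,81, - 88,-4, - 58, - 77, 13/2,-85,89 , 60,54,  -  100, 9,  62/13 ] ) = [- 100,  -  88 , - 86,-85, - 85,  -  77, - 58, - 58,-25, - 4 , 3/5,62/13,13/2, 9,10, 54,60,81,89]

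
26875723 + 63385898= 90261621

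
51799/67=51799/67 = 773.12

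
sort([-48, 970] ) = [  -  48,970 ] 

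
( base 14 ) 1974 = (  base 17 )FG3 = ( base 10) 4610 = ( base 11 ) 3511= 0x1202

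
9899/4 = 2474 + 3/4 = 2474.75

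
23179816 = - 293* ( - 79112 )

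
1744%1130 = 614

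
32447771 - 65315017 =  - 32867246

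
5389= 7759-2370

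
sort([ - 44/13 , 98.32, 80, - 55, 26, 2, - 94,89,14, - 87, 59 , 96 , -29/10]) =[ - 94, - 87, - 55, - 44/13,-29/10, 2, 14, 26, 59,80, 89,96 , 98.32 ]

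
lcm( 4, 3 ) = 12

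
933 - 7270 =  - 6337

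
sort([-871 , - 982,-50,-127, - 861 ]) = [-982  , - 871, - 861 , - 127,-50]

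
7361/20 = 7361/20 = 368.05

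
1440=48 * 30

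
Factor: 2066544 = 2^4 * 3^2*113^1*127^1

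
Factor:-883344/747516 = -956/809= - 2^2*239^1*809^( - 1)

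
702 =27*26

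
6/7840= 3/3920 = 0.00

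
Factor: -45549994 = - 2^1*7^1*3253571^1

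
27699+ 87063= 114762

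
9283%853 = 753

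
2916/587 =2916/587 =4.97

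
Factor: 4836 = 2^2 *3^1 *13^1*31^1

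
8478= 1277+7201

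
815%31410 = 815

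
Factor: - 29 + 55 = 26 =2^1 * 13^1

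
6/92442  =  1/15407 = 0.00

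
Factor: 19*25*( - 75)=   -  3^1*5^4  *19^1 = - 35625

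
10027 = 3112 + 6915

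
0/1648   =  0= 0.00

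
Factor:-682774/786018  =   - 701/807 = - 3^( - 1)*269^( - 1) * 701^1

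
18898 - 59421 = - 40523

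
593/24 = 593/24 = 24.71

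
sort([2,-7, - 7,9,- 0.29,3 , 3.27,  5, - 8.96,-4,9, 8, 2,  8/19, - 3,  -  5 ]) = [ - 8.96,-7, - 7,  -  5, - 4,-3,-0.29 , 8/19,2, 2, 3,3.27,5,8,9,9]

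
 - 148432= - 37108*4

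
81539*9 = 733851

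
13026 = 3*4342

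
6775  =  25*271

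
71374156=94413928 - 23039772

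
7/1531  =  7/1531  =  0.00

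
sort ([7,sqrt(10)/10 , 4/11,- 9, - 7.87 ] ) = [-9,-7.87,  sqrt ( 10) /10,4/11,7 ]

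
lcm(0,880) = 0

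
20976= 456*46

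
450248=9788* 46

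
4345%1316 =397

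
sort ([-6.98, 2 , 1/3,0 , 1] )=[-6.98,0,1/3,1,  2 ] 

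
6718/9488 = 3359/4744=0.71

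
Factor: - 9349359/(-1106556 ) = 3116453/368852 =2^(- 2)*11^ ( - 1 )*53^1*83^(-1 )*101^( - 1)*127^1*  463^1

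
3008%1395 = 218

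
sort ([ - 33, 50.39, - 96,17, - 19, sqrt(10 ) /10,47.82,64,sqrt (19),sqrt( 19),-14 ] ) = [ - 96, - 33,-19 ,-14,sqrt ( 10) /10, sqrt(19), sqrt(19 ), 17, 47.82, 50.39,64 ] 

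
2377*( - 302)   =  -717854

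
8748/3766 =2+608/1883  =  2.32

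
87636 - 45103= 42533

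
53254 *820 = 43668280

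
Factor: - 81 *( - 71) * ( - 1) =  - 3^4 * 71^1 = - 5751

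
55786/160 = 348 + 53/80 = 348.66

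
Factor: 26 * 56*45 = 2^4*3^2*5^1*7^1*13^1 = 65520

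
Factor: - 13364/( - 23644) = 13/23 =13^1 *23^( - 1)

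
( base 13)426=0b1011000100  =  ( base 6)3140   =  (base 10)708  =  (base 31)mq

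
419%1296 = 419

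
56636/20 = 2831  +  4/5 = 2831.80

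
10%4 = 2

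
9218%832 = 66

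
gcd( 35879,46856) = 1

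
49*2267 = 111083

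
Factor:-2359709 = -11^1*214519^1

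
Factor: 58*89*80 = 2^5*5^1 * 29^1*89^1 = 412960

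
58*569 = 33002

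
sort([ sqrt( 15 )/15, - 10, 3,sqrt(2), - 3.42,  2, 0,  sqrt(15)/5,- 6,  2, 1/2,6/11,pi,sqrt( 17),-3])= [ - 10,-6, - 3.42, - 3,0, sqrt ( 15) /15,1/2, 6/11,sqrt(15)/5, sqrt(2), 2,2, 3, pi,sqrt( 17) ] 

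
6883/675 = 10 + 133/675 = 10.20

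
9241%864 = 601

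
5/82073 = 5/82073 = 0.00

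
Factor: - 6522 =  - 2^1*3^1*1087^1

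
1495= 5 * 299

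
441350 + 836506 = 1277856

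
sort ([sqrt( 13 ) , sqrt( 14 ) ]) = [ sqrt( 13), sqrt( 14 )]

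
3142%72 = 46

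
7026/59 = 7026/59 = 119.08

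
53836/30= 26918/15 = 1794.53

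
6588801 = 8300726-1711925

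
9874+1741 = 11615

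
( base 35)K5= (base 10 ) 705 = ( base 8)1301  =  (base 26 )113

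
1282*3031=3885742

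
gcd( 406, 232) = 58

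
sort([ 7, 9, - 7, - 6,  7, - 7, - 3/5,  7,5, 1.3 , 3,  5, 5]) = [ - 7, - 7, - 6 , - 3/5,  1.3, 3,  5,  5, 5,  7,7, 7 , 9 ] 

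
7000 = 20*350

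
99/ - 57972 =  - 33/19324 = - 0.00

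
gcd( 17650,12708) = 706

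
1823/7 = 1823/7=   260.43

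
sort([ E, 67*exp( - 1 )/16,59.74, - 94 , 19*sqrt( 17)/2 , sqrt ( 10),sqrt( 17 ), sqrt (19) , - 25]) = [ - 94, - 25,67*exp( - 1)/16,  E,sqrt (10 ) , sqrt( 17 ),sqrt( 19) , 19*sqrt( 17)/2, 59.74 ] 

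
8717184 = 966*9024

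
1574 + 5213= 6787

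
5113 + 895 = 6008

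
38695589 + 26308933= 65004522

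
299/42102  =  299/42102 = 0.01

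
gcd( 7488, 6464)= 64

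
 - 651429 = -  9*72381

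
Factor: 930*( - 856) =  - 2^4*3^1*5^1*31^1*107^1 = -796080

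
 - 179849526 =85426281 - 265275807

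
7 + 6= 13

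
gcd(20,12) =4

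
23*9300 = 213900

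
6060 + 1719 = 7779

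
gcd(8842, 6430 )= 2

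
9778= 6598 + 3180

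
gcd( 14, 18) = 2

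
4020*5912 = 23766240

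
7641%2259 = 864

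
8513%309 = 170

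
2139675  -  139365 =2000310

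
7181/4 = 1795+1/4 = 1795.25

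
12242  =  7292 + 4950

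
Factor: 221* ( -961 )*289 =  - 61378109 = - 13^1* 17^3  *31^2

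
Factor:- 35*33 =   -  1155=-3^1*5^1*7^1*11^1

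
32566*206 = 6708596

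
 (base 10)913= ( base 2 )1110010001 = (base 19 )2a1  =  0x391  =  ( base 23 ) 1GG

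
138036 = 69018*2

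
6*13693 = 82158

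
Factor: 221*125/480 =2^(  -  5)*3^(-1)*5^2 *13^1*17^1= 5525/96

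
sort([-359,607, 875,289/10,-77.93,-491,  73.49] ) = [ - 491,-359, - 77.93, 289/10,73.49,607,875]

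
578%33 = 17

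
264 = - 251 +515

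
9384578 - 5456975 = 3927603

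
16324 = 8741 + 7583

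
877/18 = 877/18 = 48.72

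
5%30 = 5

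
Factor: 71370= 2^1*3^2*5^1*13^1*61^1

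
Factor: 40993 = 40993^1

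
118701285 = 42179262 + 76522023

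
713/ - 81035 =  -1 + 80322/81035 =- 0.01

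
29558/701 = 42 + 116/701 =42.17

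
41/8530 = 41/8530 = 0.00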